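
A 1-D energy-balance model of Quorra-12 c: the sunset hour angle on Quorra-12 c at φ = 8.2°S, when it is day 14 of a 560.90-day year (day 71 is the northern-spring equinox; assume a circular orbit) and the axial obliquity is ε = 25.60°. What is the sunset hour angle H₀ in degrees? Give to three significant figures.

Solar longitude: λ_s = 360° × (14 − 71)/560.90 = -36.584°, i.e. -36.584° + 360° = 323.416°.
sin δ = sin 25.60° × sin 323.416° = -0.25752, so δ = -14.923°.
cos H₀ = −tan φ · tan δ = −tan(-8.2°) × tan(-14.923°) = -0.0384, so H₀ = 1.6092 rad = 92.20°.

H₀ = 92.2°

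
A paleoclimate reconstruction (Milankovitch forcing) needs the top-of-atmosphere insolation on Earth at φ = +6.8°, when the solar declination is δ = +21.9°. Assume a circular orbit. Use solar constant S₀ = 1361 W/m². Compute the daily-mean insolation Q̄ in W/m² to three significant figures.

Q̄ ≈ 430 W/m²

cos H₀ = −tan(+6.8°) tan(+21.900°) = -0.0479, H₀ = 1.6187 rad.
Bracket: H₀ sin φ sin δ + cos φ cos δ sin H₀ = 1.6187×0.11840×0.37299 + 0.99297×0.92784×0.99885 = 0.071485 + 0.920258 = 0.991743.
Q̄ = (S₀/π) × [bracket] = (1361/π) × 0.991743 = 429.6 W/m².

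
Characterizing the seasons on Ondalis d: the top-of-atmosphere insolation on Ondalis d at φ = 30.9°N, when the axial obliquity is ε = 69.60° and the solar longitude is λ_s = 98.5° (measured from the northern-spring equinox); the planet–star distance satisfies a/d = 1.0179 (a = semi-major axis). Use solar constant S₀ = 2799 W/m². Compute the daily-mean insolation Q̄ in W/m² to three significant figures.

Solar declination: sin δ = sin ε · sin λ_s = sin 69.60° × sin 98.5° = 0.92699, so δ = +67.970°.
cos H₀ = −tan(+30.9°) tan(+67.970°) = -1.4791 ≤ −1 ⇒ polar day, H₀ = π.
Bracket: H₀ sin φ sin δ + cos φ cos δ sin H₀ = 3.1416×0.51354×0.92699 + 0.85806×0.37509×0.00000 = 1.495548 + 0.000000 = 1.495548.
Inverse-square distance factor (a/d)² = 1.0179² = 1.036120.
Q̄ = (S₀/π) × 1.036120 × [bracket] = (2799/π) × 1.036120 × 1.495548 = 1381 W/m².

Q̄ ≈ 1.38e+03 W/m²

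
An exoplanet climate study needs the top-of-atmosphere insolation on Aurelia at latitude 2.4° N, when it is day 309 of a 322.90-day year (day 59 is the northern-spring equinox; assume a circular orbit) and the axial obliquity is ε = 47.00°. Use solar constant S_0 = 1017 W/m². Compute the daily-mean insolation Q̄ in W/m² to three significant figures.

Q̄ ≈ 208 W/m²

Solar longitude: L_s = 360° × (309 − 59)/322.90 = 278.724°.
sin δ = sin 47.00° × sin 278.724° = -0.72289, so δ = -46.294°.
cos h₀ = −tan(+2.4°) tan(-46.294°) = 0.0438, h₀ = 1.5269 rad.
Bracket: h₀ sin ϕ sin δ + cos ϕ cos δ sin h₀ = 1.5269×0.04188×-0.72289 + 0.99912×0.69096×0.99904 = -0.046226 + 0.689689 = 0.643463.
Q̄ = (S_0/π) × [bracket] = (1017/π) × 0.643463 = 208.3 W/m².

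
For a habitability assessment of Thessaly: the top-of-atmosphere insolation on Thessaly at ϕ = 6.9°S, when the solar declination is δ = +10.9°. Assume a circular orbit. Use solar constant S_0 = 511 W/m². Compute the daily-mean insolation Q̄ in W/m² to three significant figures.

Q̄ ≈ 153 W/m²

cos h₀ = −tan(-6.9°) tan(+10.900°) = 0.0233, h₀ = 1.5475 rad.
Bracket: h₀ sin ϕ sin δ + cos ϕ cos δ sin h₀ = 1.5475×-0.12014×0.18910 + 0.99276×0.98196×0.99973 = -0.035157 + 0.974587 = 0.939430.
Q̄ = (S_0/π) × [bracket] = (511/π) × 0.939430 = 152.8 W/m².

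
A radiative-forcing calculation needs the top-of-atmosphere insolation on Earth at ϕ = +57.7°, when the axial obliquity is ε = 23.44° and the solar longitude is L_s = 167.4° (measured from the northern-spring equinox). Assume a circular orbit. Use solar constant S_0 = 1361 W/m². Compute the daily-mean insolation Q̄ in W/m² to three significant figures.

Solar declination: sin δ = sin ε · sin L_s = sin 23.44° × sin 167.4° = 0.08677, so δ = +4.978°.
cos h₀ = −tan(+57.7°) tan(+4.978°) = -0.1378, h₀ = 1.7090 rad.
Bracket: h₀ sin ϕ sin δ + cos ϕ cos δ sin h₀ = 1.7090×0.84526×0.08677 + 0.53435×0.99623×0.99046 = 0.125344 + 0.527257 = 0.652601.
Q̄ = (S_0/π) × [bracket] = (1361/π) × 0.652601 = 282.7 W/m².

Q̄ ≈ 283 W/m²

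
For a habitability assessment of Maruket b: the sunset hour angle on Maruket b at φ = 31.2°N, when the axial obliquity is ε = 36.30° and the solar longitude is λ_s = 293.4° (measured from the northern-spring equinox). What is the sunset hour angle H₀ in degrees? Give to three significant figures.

Solar declination: sin δ = sin ε · sin λ_s = sin 36.30° × sin 293.4° = -0.54332, so δ = -32.910°.
cos H₀ = −tan φ · tan δ = −tan(+31.2°) × tan(-32.910°) = 0.3919, so H₀ = 1.1681 rad = 66.92°.

H₀ = 66.9°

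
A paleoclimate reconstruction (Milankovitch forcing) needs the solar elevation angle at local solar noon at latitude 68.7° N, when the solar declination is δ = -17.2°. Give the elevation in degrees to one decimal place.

At local noon the hour angle is zero, so the zenith angle equals |φ − δ| = |+68.7° − (-17.200°)| = 85.900°.
Elevation = 90° − 85.900° = 4.1°.

4.1°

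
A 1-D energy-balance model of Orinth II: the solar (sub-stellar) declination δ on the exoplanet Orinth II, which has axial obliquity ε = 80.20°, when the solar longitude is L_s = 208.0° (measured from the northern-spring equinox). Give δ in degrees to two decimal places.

sin δ = sin ε · sin L_s = sin 80.20° × sin 208.0° = -0.462621.
δ = arcsin(-0.462621) = -27.56°.

δ = -27.56°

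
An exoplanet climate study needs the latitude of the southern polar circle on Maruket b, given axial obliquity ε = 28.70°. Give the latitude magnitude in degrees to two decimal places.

The polar circle is the lowest latitude that experiences at least one full rotation of continuous darkness at the northern-summer solstice; it lies at |φ| = 90° − ε = 90° − 28.70° = 61.30°.

61.30°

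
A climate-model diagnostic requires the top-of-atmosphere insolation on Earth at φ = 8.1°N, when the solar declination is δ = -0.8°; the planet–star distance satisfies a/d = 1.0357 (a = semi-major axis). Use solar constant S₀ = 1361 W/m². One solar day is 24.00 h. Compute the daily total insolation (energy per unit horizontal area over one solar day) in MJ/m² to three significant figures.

cos H₀ = −tan(+8.1°) tan(-0.800°) = 0.0020, H₀ = 1.5688 rad.
Bracket: H₀ sin φ sin δ + cos φ cos δ sin H₀ = 1.5688×0.14090×-0.01396 + 0.99002×0.99990×1.00000 = -0.003086 + 0.989921 = 0.986835.
Inverse-square distance factor (a/d)² = 1.0357² = 1.072674.
Q̄ = (S₀/π) × 1.072674 × [bracket] = (1361/π) × 1.072674 × 0.986835 = 458.59 W/m².
Daily total = Q̄ × 24.00 h × 3600 s/h = 458.59 × 24.00 × 3600 / 10⁶ = 39.62 MJ/m².

39.6 MJ/m²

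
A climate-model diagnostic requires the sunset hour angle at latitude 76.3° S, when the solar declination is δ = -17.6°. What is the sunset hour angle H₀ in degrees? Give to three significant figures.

H₀ = 180°

Sunrise equation: cos H₀ = −tan φ · tan δ = -1.3013 ≤ −1, so the Sun never sets (polar day) and H₀ = π.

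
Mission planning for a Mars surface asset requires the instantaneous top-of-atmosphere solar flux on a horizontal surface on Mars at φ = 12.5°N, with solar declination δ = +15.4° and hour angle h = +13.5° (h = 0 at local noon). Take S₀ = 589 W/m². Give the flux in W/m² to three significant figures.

cos θ_z = sin φ sin δ + cos φ cos δ cos h = 0.057477 + 0.915236 = 0.972713.
Flux = S₀ · cos θ_z = 589 × 0.972713 = 572.9 W/m².

573 W/m²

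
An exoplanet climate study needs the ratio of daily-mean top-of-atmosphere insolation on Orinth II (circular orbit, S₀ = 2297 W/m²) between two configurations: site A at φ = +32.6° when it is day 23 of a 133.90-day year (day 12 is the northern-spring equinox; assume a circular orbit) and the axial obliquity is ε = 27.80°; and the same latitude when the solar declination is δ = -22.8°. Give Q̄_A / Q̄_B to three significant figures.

— Configuration A (φ=+32.6°):
Solar longitude: λ_s = 360° × (23 − 12)/133.90 = 29.574°.
sin δ = sin 27.80° × sin 29.574° = 0.23019, so δ = +13.308°.
cos H₀ = −tan(+32.6°) tan(+13.308°) = -0.1513, H₀ = 1.7227 rad.
Bracket: H₀ sin φ sin δ + cos φ cos δ sin H₀ = 1.7227×0.53877×0.23019 + 0.84245×0.97315×0.98849 = 0.213648 + 0.810394 = 1.024042.
Q̄ = (S₀/π) × [bracket] = (2297/π) × 1.024042 = 748.74 W/m².
— Configuration B (φ=+32.6°):
cos H₀ = −tan(+32.6°) tan(-22.800°) = 0.2688, H₀ = 1.2986 rad.
Bracket: H₀ sin φ sin δ + cos φ cos δ sin H₀ = 1.2986×0.53877×-0.38752 + 0.84245×0.92186×0.96319 = -0.271127 + 0.748034 = 0.476907.
Q̄ = (S₀/π) × [bracket] = (2297/π) × 0.476907 = 348.69 W/m².
Ratio Q̄_A / Q̄_B = 748.74 / 348.69 = 2.147.

Q̄_A / Q̄_B ≈ 2.15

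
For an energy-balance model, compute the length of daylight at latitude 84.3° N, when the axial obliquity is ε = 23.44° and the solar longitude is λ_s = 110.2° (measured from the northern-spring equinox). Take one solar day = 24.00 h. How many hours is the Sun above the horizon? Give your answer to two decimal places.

Solar declination: sin δ = sin ε · sin λ_s = sin 23.44° × sin 110.2° = 0.37332, so δ = +21.921°.
Sunrise equation: cos H₀ = −tan φ · tan δ = -4.0317 ≤ −1, so the Sun never sets (polar day) and H₀ = π.
Daylight = 2H₀/(2π) × 24.00 h = (3.1416/π) × 24.00 = 24.00 h.

24.00 h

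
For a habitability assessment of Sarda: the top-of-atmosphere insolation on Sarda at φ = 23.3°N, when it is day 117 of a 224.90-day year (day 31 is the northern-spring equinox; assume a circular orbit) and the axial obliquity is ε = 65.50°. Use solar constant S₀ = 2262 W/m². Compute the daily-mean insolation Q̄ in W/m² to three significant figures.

Q̄ ≈ 826 W/m²

Solar longitude: λ_s = 360° × (117 − 31)/224.90 = 137.661°.
sin δ = sin 65.50° × sin 137.661° = 0.61287, so δ = +37.797°.
cos H₀ = −tan(+23.3°) tan(+37.797°) = -0.3340, H₀ = 1.9114 rad.
Bracket: H₀ sin φ sin δ + cos φ cos δ sin H₀ = 1.9114×0.39555×0.61287 + 0.91845×0.79018×0.94256 = 0.463363 + 0.684054 = 1.147417.
Q̄ = (S₀/π) × [bracket] = (2262/π) × 1.147417 = 826.2 W/m².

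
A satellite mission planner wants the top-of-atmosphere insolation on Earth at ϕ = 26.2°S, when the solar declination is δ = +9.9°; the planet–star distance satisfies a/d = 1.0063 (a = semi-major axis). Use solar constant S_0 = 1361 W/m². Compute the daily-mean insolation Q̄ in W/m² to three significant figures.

Q̄ ≈ 337 W/m²

cos h₀ = −tan(-26.2°) tan(+9.900°) = 0.0859, h₀ = 1.4848 rad.
Bracket: h₀ sin ϕ sin δ + cos ϕ cos δ sin h₀ = 1.4848×-0.44151×0.17193 + 0.89726×0.98511×0.99631 = -0.112709 + 0.880638 = 0.767929.
Inverse-square distance factor (a/d)² = 1.0063² = 1.012640.
Q̄ = (S_0/π) × 1.012640 × [bracket] = (1361/π) × 1.012640 × 0.767929 = 336.9 W/m².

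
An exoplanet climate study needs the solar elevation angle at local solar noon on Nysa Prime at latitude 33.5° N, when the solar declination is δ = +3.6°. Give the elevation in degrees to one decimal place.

At local noon the hour angle is zero, so the zenith angle equals |ϕ − δ| = |+33.5° − (+3.600°)| = 29.900°.
Elevation = 90° − 29.900° = 60.1°.

60.1°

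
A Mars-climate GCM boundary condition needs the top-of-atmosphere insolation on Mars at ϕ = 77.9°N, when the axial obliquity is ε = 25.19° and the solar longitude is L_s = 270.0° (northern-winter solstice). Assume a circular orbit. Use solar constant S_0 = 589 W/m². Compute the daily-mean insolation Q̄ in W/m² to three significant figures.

Solar declination: sin δ = sin ε · sin L_s = sin 25.19° × sin 270.0° = -0.42562, so δ = -25.190°.
cos h₀ = −tan(+77.9°) tan(-25.190°) = 2.1940 ≥ 1 ⇒ polar night, h₀ = 0 and Q̄ = 0.

Q̄ ≈ 0.00 W/m²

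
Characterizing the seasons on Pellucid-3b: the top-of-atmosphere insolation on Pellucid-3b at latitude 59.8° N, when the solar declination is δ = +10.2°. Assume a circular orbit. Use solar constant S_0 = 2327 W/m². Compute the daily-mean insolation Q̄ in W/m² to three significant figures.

Q̄ ≈ 562 W/m²

cos h₀ = −tan(+59.8°) tan(+10.200°) = -0.3091, h₀ = 1.8851 rad.
Bracket: h₀ sin ϕ sin δ + cos ϕ cos δ sin h₀ = 1.8851×0.86427×0.17708 + 0.50302×0.98420×0.95101 = 0.288505 + 0.470819 = 0.759324.
Q̄ = (S_0/π) × [bracket] = (2327/π) × 0.759324 = 562.4 W/m².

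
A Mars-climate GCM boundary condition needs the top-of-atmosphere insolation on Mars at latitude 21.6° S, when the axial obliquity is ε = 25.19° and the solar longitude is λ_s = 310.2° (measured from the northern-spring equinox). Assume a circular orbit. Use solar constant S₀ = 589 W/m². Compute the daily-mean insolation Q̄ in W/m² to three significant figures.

Q̄ ≈ 202 W/m²

Solar declination: sin δ = sin ε · sin λ_s = sin 25.19° × sin 310.2° = -0.32509, so δ = -18.971°.
cos H₀ = −tan(-21.6°) tan(-18.971°) = -0.1361, H₀ = 1.7073 rad.
Bracket: H₀ sin φ sin δ + cos φ cos δ sin H₀ = 1.7073×-0.36812×-0.32509 + 0.92978×0.94568×0.99069 = 0.204316 + 0.871088 = 1.075404.
Q̄ = (S₀/π) × [bracket] = (589/π) × 1.075404 = 201.6 W/m².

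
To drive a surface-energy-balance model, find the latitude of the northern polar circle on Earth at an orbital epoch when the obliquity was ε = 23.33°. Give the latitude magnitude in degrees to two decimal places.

66.67°

The polar circle is the lowest latitude that experiences at least one full rotation of continuous daylight at the northern-summer solstice; it lies at |φ| = 90° − ε = 90° − 23.33° = 66.67°.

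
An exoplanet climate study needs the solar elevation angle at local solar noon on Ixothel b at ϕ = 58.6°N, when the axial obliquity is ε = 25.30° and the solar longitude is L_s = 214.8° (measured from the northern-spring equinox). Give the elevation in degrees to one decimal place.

Solar declination: sin δ = sin ε · sin L_s = sin 25.30° × sin 214.8° = -0.24390, so δ = -14.117°.
At local noon the hour angle is zero, so the zenith angle equals |ϕ − δ| = |+58.6° − (-14.117°)| = 72.717°.
Elevation = 90° − 72.717° = 17.3°.

17.3°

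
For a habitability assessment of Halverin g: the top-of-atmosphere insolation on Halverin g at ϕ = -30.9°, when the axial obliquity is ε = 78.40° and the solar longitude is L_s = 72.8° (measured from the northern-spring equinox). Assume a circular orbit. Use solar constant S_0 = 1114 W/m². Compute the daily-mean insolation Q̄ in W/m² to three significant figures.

Solar declination: sin δ = sin ε · sin L_s = sin 78.40° × sin 72.8° = 0.93577, so δ = +69.352°.
cos h₀ = −tan(-30.9°) tan(+69.352°) = 1.5882 ≥ 1 ⇒ polar night, h₀ = 0 and Q̄ = 0.

Q̄ ≈ 0.00 W/m²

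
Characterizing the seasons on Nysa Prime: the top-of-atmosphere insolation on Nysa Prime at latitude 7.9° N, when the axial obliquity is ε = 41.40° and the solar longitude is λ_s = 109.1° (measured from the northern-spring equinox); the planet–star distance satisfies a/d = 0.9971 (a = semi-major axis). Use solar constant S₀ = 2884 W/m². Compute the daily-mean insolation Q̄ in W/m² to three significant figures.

Solar declination: sin δ = sin ε · sin λ_s = sin 41.40° × sin 109.1° = 0.62491, so δ = +38.675°.
cos H₀ = −tan(+7.9°) tan(+38.675°) = -0.1111, H₀ = 1.6821 rad.
Bracket: H₀ sin φ sin δ + cos φ cos δ sin H₀ = 1.6821×0.13744×0.62491 + 0.99051×0.78070×0.99381 = 0.144472 + 0.768504 = 0.912976.
Inverse-square distance factor (a/d)² = 0.9971² = 0.994208.
Q̄ = (S₀/π) × 0.994208 × [bracket] = (2884/π) × 0.994208 × 0.912976 = 833.3 W/m².

Q̄ ≈ 833 W/m²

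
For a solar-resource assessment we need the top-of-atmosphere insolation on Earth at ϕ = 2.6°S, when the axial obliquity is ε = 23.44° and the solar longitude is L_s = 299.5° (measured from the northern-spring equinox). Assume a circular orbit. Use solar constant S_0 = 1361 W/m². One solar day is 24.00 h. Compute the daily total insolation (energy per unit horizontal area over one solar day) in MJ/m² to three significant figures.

Solar declination: sin δ = sin ε · sin L_s = sin 23.44° × sin 299.5° = -0.34622, so δ = -20.256°.
cos h₀ = −tan(-2.6°) tan(-20.256°) = -0.0168, h₀ = 1.5876 rad.
Bracket: h₀ sin ϕ sin δ + cos ϕ cos δ sin h₀ = 1.5876×-0.04536×-0.34622 + 0.99897×0.93815×0.99986 = 0.024933 + 0.937052 = 0.961985.
Q̄ = (S_0/π) × [bracket] = (1361/π) × 0.961985 = 416.75 W/m².
Daily total = Q̄ × 24.00 h × 3600 s/h = 416.75 × 24.00 × 3600 / 10⁶ = 36.01 MJ/m².

36.0 MJ/m²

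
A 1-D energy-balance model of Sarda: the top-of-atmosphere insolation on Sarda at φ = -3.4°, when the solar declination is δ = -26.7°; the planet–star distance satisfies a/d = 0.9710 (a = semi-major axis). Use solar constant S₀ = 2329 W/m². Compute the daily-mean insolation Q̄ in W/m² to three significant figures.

cos H₀ = −tan(-3.4°) tan(-26.700°) = -0.0299, H₀ = 1.6007 rad.
Bracket: H₀ sin φ sin δ + cos φ cos δ sin H₀ = 1.6007×-0.05931×-0.44932 + 0.99824×0.89337×0.99955 = 0.042657 + 0.891396 = 0.934053.
Inverse-square distance factor (a/d)² = 0.9710² = 0.942841.
Q̄ = (S₀/π) × 0.942841 × [bracket] = (2329/π) × 0.942841 × 0.934053 = 652.9 W/m².

Q̄ ≈ 653 W/m²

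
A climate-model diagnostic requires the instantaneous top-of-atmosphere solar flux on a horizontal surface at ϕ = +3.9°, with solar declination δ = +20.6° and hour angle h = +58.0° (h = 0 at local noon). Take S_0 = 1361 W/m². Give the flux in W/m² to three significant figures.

706 W/m²

cos θ_z = sin ϕ sin δ + cos ϕ cos δ cos h = 0.023931 + 0.494887 = 0.518818.
Flux = S_0 · cos θ_z = 1361 × 0.518818 = 706.1 W/m².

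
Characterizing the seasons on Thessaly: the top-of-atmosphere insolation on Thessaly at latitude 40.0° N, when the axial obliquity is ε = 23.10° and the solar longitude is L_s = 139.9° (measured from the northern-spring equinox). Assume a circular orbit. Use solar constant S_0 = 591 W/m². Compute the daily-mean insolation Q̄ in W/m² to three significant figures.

Q̄ ≈ 191 W/m²

Solar declination: sin δ = sin ε · sin L_s = sin 23.10° × sin 139.9° = 0.25271, so δ = +14.638°.
cos h₀ = −tan(+40.0°) tan(+14.638°) = -0.2192, h₀ = 1.7918 rad.
Bracket: h₀ sin ϕ sin δ + cos ϕ cos δ sin h₀ = 1.7918×0.64279×0.25271 + 0.76604×0.96754×0.97569 = 0.291059 + 0.723156 = 1.014215.
Q̄ = (S_0/π) × [bracket] = (591/π) × 1.014215 = 190.8 W/m².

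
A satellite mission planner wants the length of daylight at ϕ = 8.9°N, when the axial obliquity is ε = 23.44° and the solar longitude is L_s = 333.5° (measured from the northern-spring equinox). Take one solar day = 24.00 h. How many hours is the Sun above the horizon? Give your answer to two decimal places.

Solar declination: sin δ = sin ε · sin L_s = sin 23.44° × sin 333.5° = -0.17749, so δ = -10.224°.
cos h₀ = −tan ϕ · tan δ = −tan(+8.9°) × tan(-10.224°) = 0.0282, so h₀ = 1.5425 rad = 88.38°.
Daylight = 2h₀/(2π) × 24.00 h = (1.5425/π) × 24.00 = 11.78 h.

11.78 h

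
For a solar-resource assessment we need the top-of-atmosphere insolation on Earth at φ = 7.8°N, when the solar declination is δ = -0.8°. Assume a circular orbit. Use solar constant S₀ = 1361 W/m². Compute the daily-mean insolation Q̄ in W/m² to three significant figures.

cos H₀ = −tan(+7.8°) tan(-0.800°) = 0.0019, H₀ = 1.5689 rad.
Bracket: H₀ sin φ sin δ + cos φ cos δ sin H₀ = 1.5689×0.13572×-0.01396 + 0.99075×0.99990×1.00000 = -0.002973 + 0.990651 = 0.987678.
Q̄ = (S₀/π) × [bracket] = (1361/π) × 0.987678 = 427.9 W/m².

Q̄ ≈ 428 W/m²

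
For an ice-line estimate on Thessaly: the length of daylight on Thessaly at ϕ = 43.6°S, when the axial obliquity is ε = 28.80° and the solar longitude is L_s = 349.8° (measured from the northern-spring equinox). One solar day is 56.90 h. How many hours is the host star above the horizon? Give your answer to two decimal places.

Solar declination: sin δ = sin ε · sin L_s = sin 28.80° × sin 349.8° = -0.08531, so δ = -4.894°.
cos h₀ = −tan ϕ · tan δ = −tan(-43.6°) × tan(-4.894°) = -0.0815, so h₀ = 1.6524 rad = 94.68°.
Daylight = 2h₀/(2π) × 56.90 h = (1.6524/π) × 56.90 = 29.93 h.

29.93 h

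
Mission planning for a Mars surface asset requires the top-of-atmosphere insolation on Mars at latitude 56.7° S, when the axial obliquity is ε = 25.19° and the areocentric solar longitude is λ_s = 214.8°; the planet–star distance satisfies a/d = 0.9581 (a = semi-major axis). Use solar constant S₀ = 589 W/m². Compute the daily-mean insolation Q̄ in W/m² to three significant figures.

sin δ = sin 25.19° × sin 214.8° = -0.24291, so δ = -14.058°.
cos H₀ = −tan(-56.7°) tan(-14.058°) = -0.3812, H₀ = 1.9619 rad.
Bracket: H₀ sin φ sin δ + cos φ cos δ sin H₀ = 1.9619×-0.83581×-0.24291 + 0.54902×0.97005×0.92449 = 0.398318 + 0.492362 = 0.890680.
Inverse-square distance factor (a/d)² = 0.9581² = 0.917956.
Q̄ = (S₀/π) × 0.917956 × [bracket] = (589/π) × 0.917956 × 0.890680 = 153.3 W/m².

Q̄ ≈ 153 W/m²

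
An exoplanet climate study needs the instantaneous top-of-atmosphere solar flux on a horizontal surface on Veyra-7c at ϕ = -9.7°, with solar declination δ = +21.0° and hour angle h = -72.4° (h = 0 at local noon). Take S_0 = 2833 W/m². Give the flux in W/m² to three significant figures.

617 W/m²

cos θ_z = sin ϕ sin δ + cos ϕ cos δ cos h = -0.060381 + 0.278251 = 0.217870.
Flux = S_0 · cos θ_z = 2833 × 0.217870 = 617.2 W/m².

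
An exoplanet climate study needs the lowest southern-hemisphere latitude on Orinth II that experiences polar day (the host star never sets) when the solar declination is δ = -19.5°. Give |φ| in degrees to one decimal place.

|φ| = 70.5°

Polar day requires cos H₀ = −tan φ tan δ ≤ −1, i.e. tan φ tan δ ≥ 1.
The boundary is |tan φ| · |tan δ| = 1, so |φ| = 90° − |δ| = 90° − 19.5° = 70.5° in the southern hemisphere.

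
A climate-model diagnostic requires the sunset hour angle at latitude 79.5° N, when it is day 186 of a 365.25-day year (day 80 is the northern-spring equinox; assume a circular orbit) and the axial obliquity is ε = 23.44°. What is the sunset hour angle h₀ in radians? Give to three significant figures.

h₀ = 3.14 rad

Solar longitude: L_s = 360° × (186 − 80)/365.25 = 104.476°.
sin δ = sin 23.44° × sin 104.476° = 0.38516, so δ = +22.654°.
Sunrise equation: cos h₀ = −tan ϕ · tan δ = -2.2519 ≤ −1, so the Sun never sets (polar day) and h₀ = π.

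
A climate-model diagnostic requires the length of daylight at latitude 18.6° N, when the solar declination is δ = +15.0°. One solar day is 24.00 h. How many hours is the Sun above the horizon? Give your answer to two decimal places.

cos H₀ = −tan φ · tan δ = −tan(+18.6°) × tan(+15.000°) = -0.0902, so H₀ = 1.6611 rad = 95.17°.
Daylight = 2H₀/(2π) × 24.00 h = (1.6611/π) × 24.00 = 12.69 h.

12.69 h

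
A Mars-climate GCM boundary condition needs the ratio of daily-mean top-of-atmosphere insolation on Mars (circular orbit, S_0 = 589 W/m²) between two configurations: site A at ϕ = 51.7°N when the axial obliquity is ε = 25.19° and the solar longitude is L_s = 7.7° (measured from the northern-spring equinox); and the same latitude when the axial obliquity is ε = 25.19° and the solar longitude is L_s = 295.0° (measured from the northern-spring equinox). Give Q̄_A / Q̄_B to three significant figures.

Q̄_A / Q̄_B ≈ 3.87

— Configuration A (ϕ=+51.7°):
Solar declination: sin δ = sin ε · sin L_s = sin 25.19° × sin 7.7° = 0.05703, so δ = +3.269°.
cos h₀ = −tan(+51.7°) tan(+3.269°) = -0.0723, h₀ = 1.6432 rad.
Bracket: h₀ sin ϕ sin δ + cos ϕ cos δ sin h₀ = 1.6432×0.78478×0.05703 + 0.61978×0.99837×0.99738 = 0.073543 + 0.617149 = 0.690692.
Q̄ = (S_0/π) × [bracket] = (589/π) × 0.690692 = 129.49 W/m².
— Configuration B (ϕ=+51.7°):
Solar declination: sin δ = sin ε · sin L_s = sin 25.19° × sin 295.0° = -0.38574, so δ = -22.690°.
cos h₀ = −tan(+51.7°) tan(-22.690°) = 0.5294, h₀ = 1.0129 rad.
Bracket: h₀ sin ϕ sin δ + cos ϕ cos δ sin h₀ = 1.0129×0.78478×-0.38574 + 0.61978×0.92261×0.84837 = -0.306626 + 0.485111 = 0.178485.
Q̄ = (S_0/π) × [bracket] = (589/π) × 0.178485 = 33.463 W/m².
Ratio Q̄_A / Q̄_B = 129.49 / 33.463 = 3.870.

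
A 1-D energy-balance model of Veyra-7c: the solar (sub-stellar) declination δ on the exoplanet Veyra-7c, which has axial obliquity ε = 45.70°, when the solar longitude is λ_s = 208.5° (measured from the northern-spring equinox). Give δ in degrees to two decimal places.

δ = -19.97°

sin δ = sin ε · sin λ_s = sin 45.70° × sin 208.5° = -0.341499.
δ = arcsin(-0.341499) = -19.97°.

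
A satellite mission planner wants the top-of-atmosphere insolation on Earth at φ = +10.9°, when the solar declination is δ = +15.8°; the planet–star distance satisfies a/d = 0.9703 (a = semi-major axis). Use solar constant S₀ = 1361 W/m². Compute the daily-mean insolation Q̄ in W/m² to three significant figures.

Q̄ ≈ 419 W/m²

cos H₀ = −tan(+10.9°) tan(+15.800°) = -0.0545, H₀ = 1.6253 rad.
Bracket: H₀ sin φ sin δ + cos φ cos δ sin H₀ = 1.6253×0.18910×0.27228 + 0.98196×0.96222×0.99851 = 0.083684 + 0.943454 = 1.027138.
Inverse-square distance factor (a/d)² = 0.9703² = 0.941482.
Q̄ = (S₀/π) × 0.941482 × [bracket] = (1361/π) × 0.941482 × 1.027138 = 418.9 W/m².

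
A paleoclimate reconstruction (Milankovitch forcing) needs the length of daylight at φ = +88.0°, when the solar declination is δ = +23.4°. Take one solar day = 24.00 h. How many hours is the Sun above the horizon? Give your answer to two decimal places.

Sunrise equation: cos H₀ = −tan φ · tan δ = -12.3920 ≤ −1, so the Sun never sets (polar day) and H₀ = π.
Daylight = 2H₀/(2π) × 24.00 h = (3.1416/π) × 24.00 = 24.00 h.

24.00 h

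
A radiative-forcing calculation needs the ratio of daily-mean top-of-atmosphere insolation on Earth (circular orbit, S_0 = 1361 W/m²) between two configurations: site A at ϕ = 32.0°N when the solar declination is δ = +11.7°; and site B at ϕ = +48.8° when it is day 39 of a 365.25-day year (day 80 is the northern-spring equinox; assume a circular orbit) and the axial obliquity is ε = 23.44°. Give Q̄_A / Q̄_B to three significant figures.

Q̄_A / Q̄_B ≈ 2.78

— Configuration A (ϕ=+32.0°):
cos h₀ = −tan(+32.0°) tan(+11.700°) = -0.1294, h₀ = 1.7006 rad.
Bracket: h₀ sin ϕ sin δ + cos ϕ cos δ sin h₀ = 1.7006×0.52992×0.20279 + 0.84805×0.97922×0.99159 = 0.182751 + 0.823444 = 1.006195.
Q̄ = (S_0/π) × [bracket] = (1361/π) × 1.006195 = 435.90 W/m².
— Configuration B (ϕ=+48.8°):
Solar longitude: L_s = 360° × (39 − 80)/365.25 = -40.411°, i.e. -40.411° + 360° = 319.589°.
sin δ = sin 23.44° × sin 319.589° = -0.25787, so δ = -14.944°.
cos h₀ = −tan(+48.8°) tan(-14.944°) = 0.3049, h₀ = 1.2610 rad.
Bracket: h₀ sin ϕ sin δ + cos ϕ cos δ sin h₀ = 1.2610×0.75241×-0.25787 + 0.65869×0.96618×0.95239 = -0.244664 + 0.606113 = 0.361449.
Q̄ = (S_0/π) × [bracket] = (1361/π) × 0.361449 = 156.59 W/m².
Ratio Q̄_A / Q̄_B = 435.90 / 156.59 = 2.784.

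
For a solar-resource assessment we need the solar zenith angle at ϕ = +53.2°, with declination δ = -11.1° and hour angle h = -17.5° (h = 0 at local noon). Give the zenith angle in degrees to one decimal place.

cos θ_z = sin ϕ sin δ + cos ϕ cos δ cos h = -0.154158 + 0.560611 = 0.406453.
θ_z = arccos(0.406453) = 66.0°.

θ_z = 66.0°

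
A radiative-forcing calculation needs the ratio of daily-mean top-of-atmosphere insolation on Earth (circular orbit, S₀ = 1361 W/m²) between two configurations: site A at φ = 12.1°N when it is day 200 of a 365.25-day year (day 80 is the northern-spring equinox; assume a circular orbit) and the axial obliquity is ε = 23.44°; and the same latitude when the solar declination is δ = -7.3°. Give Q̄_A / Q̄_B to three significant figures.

— Configuration A (φ=+12.1°):
Solar longitude: λ_s = 360° × (200 − 80)/365.25 = 118.275°.
sin δ = sin 23.44° × sin 118.275° = 0.35033, so δ = +20.507°.
cos H₀ = −tan(+12.1°) tan(+20.507°) = -0.0802, H₀ = 1.6511 rad.
Bracket: H₀ sin φ sin δ + cos φ cos δ sin H₀ = 1.6511×0.20962×0.35033 + 0.97778×0.93663×0.99678 = 0.121250 + 0.912869 = 1.034119.
Q̄ = (S₀/π) × [bracket] = (1361/π) × 1.034119 = 448.00 W/m².
— Configuration B (φ=+12.1°):
cos H₀ = −tan(+12.1°) tan(-7.300°) = 0.0275, H₀ = 1.5433 rad.
Bracket: H₀ sin φ sin δ + cos φ cos δ sin H₀ = 1.5433×0.20962×-0.12706 + 0.97778×0.99189×0.99962 = -0.041105 + 0.969482 = 0.928377.
Q̄ = (S₀/π) × [bracket] = (1361/π) × 0.928377 = 402.19 W/m².
Ratio Q̄_A / Q̄_B = 448.00 / 402.19 = 1.114.

Q̄_A / Q̄_B ≈ 1.11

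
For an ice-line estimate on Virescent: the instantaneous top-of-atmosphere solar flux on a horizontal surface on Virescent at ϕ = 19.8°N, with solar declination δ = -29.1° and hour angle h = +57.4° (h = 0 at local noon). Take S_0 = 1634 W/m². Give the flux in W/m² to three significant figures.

455 W/m²

cos θ_z = sin ϕ sin δ + cos ϕ cos δ cos h = -0.164740 + 0.442932 = 0.278192.
Flux = S_0 · cos θ_z = 1634 × 0.278192 = 454.6 W/m².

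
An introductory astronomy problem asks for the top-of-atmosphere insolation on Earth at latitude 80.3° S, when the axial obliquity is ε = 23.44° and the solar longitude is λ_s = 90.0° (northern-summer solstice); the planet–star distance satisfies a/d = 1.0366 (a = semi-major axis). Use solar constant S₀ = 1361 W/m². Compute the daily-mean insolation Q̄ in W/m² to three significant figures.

Q̄ ≈ 0.00 W/m²

Solar declination: sin δ = sin ε · sin λ_s = sin 23.44° × sin 90.0° = 0.39779, so δ = +23.440°.
cos H₀ = −tan(-80.3°) tan(+23.440°) = 2.5365 ≥ 1 ⇒ polar night, H₀ = 0 and Q̄ = 0.
Inverse-square distance factor (a/d)² = 1.0366² = 1.074540.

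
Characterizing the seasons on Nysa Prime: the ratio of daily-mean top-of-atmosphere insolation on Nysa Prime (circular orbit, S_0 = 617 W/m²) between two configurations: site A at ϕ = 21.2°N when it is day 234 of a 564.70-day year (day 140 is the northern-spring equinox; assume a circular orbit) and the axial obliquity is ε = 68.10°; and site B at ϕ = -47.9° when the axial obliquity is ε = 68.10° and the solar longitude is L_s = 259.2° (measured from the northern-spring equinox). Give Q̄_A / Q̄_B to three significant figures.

— Configuration A (ϕ=+21.2°):
Solar longitude: L_s = 360° × (234 − 140)/564.70 = 59.926°.
sin δ = sin 68.10° × sin 59.926° = 0.80293, so δ = +53.411°.
cos h₀ = −tan(+21.2°) tan(+53.411°) = -0.5225, h₀ = 2.1205 rad.
Bracket: h₀ sin ϕ sin δ + cos ϕ cos δ sin h₀ = 2.1205×0.36162×0.80293 + 0.93232×0.59608×0.85266 = 0.615699 + 0.473855 = 1.089554.
Q̄ = (S_0/π) × [bracket] = (617/π) × 1.089554 = 213.99 W/m².
— Configuration B (ϕ=-47.9°):
Solar declination: sin δ = sin ε · sin L_s = sin 68.10° × sin 259.2° = -0.91140, so δ = -65.700°.
cos h₀ = −tan(-47.9°) tan(-65.700°) = -2.4511 ≤ −1 ⇒ polar day, h₀ = π.
Bracket: h₀ sin ϕ sin δ + cos ϕ cos δ sin h₀ = 3.1416×-0.74198×-0.91140 + 0.67043×0.41152×0.00000 = 2.124477 + 0.000000 = 2.124477.
Q̄ = (S_0/π) × [bracket] = (617/π) × 2.124477 = 417.24 W/m².
Ratio Q̄_A / Q̄_B = 213.99 / 417.24 = 0.5129.

Q̄_A / Q̄_B ≈ 0.513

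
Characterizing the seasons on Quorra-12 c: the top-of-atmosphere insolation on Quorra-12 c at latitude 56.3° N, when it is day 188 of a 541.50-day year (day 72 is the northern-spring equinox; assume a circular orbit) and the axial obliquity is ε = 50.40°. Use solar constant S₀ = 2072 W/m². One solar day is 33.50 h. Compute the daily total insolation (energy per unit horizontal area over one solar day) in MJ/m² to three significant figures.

156 MJ/m²

Solar longitude: λ_s = 360° × (188 − 72)/541.50 = 77.119°.
sin δ = sin 50.40° × sin 77.119° = 0.75112, so δ = +48.688°.
cos H₀ = −tan(+56.3°) tan(+48.688°) = -1.7060 ≤ −1 ⇒ polar day, H₀ = π.
Bracket: H₀ sin φ sin δ + cos φ cos δ sin H₀ = 3.1416×0.83195×0.75112 + 0.55484×0.66016×0.00000 = 1.963168 + 0.000000 = 1.963168.
Q̄ = (S₀/π) × [bracket] = (2072/π) × 1.963168 = 1294.8 W/m².
Daily total = Q̄ × 33.50 h × 3600 s/h = 1294.8 × 33.50 × 3600 / 10⁶ = 156.2 MJ/m².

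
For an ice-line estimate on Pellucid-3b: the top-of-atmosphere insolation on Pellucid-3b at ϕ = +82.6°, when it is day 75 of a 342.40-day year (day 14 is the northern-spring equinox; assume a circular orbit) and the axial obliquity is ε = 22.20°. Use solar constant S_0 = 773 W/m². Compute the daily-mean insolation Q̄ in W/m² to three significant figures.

Solar longitude: L_s = 360° × (75 − 14)/342.40 = 64.136°.
sin δ = sin 22.20° × sin 64.136° = 0.33999, so δ = +19.876°.
cos h₀ = −tan(+82.6°) tan(+19.876°) = -2.7836 ≤ −1 ⇒ polar day, h₀ = π.
Bracket: h₀ sin ϕ sin δ + cos ϕ cos δ sin h₀ = 3.1416×0.99167×0.33999 + 0.12880×0.94043×0.00000 = 1.059215 + 0.000000 = 1.059215.
Q̄ = (S_0/π) × [bracket] = (773/π) × 1.059215 = 260.6 W/m².

Q̄ ≈ 261 W/m²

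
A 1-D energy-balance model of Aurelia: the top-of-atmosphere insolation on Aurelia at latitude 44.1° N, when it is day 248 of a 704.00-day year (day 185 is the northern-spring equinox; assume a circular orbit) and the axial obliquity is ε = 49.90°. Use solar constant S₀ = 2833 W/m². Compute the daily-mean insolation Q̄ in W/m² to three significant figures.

Solar longitude: λ_s = 360° × (248 − 185)/704.00 = 32.216°.
sin δ = sin 49.90° × sin 32.216° = 0.40779, so δ = +24.066°.
cos H₀ = −tan(+44.1°) tan(+24.066°) = -0.4328, H₀ = 2.0184 rad.
Bracket: H₀ sin φ sin δ + cos φ cos δ sin H₀ = 2.0184×0.69591×0.40779 + 0.71813×0.91308×0.90149 = 0.572792 + 0.591116 = 1.163908.
Q̄ = (S₀/π) × [bracket] = (2833/π) × 1.163908 = 1050 W/m².

Q̄ ≈ 1.05e+03 W/m²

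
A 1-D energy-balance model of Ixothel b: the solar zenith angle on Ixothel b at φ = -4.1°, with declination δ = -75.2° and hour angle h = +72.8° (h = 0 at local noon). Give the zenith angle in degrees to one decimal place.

cos θ_z = sin φ sin δ + cos φ cos δ cos h = 0.069125 + 0.075344 = 0.144469.
θ_z = arccos(0.144469) = 81.7°.

θ_z = 81.7°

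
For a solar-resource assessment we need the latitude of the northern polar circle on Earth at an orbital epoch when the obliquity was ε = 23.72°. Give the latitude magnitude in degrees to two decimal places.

The polar circle is the lowest latitude that experiences at least one full rotation of continuous daylight at the northern-summer solstice; it lies at |ϕ| = 90° − ε = 90° − 23.72° = 66.28°.

66.28°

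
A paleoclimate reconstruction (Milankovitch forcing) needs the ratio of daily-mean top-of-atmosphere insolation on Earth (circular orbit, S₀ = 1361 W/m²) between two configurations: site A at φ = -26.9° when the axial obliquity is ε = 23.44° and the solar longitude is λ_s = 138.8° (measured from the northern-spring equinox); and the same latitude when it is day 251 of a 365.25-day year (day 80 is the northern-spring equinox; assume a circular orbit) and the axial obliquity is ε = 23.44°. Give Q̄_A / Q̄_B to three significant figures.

— Configuration A (φ=-26.9°):
Solar declination: sin δ = sin ε · sin λ_s = sin 23.44° × sin 138.8° = 0.26202, so δ = +15.190°.
cos H₀ = −tan(-26.9°) tan(+15.190°) = 0.1377, H₀ = 1.4326 rad.
Bracket: H₀ sin φ sin δ + cos φ cos δ sin H₀ = 1.4326×-0.45243×0.26202 + 0.89180×0.96506×0.99047 = -0.169829 + 0.852439 = 0.682610.
Q̄ = (S₀/π) × [bracket] = (1361/π) × 0.682610 = 295.72 W/m².
— Configuration B (φ=-26.9°):
Solar longitude: λ_s = 360° × (251 − 80)/365.25 = 168.542°.
sin δ = sin 23.44° × sin 168.542° = 0.07902, so δ = +4.532°.
cos H₀ = −tan(-26.9°) tan(+4.532°) = 0.0402, H₀ = 1.5306 rad.
Bracket: H₀ sin φ sin δ + cos φ cos δ sin H₀ = 1.5306×-0.45243×0.07902 + 0.89180×0.99687×0.99919 = -0.054721 + 0.888289 = 0.833568.
Q̄ = (S₀/π) × [bracket] = (1361/π) × 0.833568 = 361.12 W/m².
Ratio Q̄_A / Q̄_B = 295.72 / 361.12 = 0.8189.

Q̄_A / Q̄_B ≈ 0.819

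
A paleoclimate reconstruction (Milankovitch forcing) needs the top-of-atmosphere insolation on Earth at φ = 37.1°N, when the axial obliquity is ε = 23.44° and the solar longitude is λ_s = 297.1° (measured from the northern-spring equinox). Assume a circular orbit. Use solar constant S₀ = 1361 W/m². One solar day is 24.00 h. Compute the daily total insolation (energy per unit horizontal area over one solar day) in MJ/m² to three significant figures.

16.5 MJ/m²

Solar declination: sin δ = sin ε · sin λ_s = sin 23.44° × sin 297.1° = -0.35412, so δ = -20.739°.
cos H₀ = −tan(+37.1°) tan(-20.739°) = 0.2864, H₀ = 1.2804 rad.
Bracket: H₀ sin φ sin δ + cos φ cos δ sin H₀ = 1.2804×0.60321×-0.35412 + 0.79758×0.93520×0.95812 = -0.273505 + 0.714659 = 0.441154.
Q̄ = (S₀/π) × [bracket] = (1361/π) × 0.441154 = 191.12 W/m².
Daily total = Q̄ × 24.00 h × 3600 s/h = 191.12 × 24.00 × 3600 / 10⁶ = 16.51 MJ/m².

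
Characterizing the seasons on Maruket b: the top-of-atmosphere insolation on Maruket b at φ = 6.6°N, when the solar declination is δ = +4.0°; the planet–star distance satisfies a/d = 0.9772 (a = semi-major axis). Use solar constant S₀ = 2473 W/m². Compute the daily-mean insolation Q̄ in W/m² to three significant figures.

Q̄ ≈ 754 W/m²

cos H₀ = −tan(+6.6°) tan(+4.000°) = -0.0081, H₀ = 1.5789 rad.
Bracket: H₀ sin φ sin δ + cos φ cos δ sin H₀ = 1.5789×0.11494×0.06976 + 0.99337×0.99756×0.99997 = 0.012660 + 0.990916 = 1.003576.
Inverse-square distance factor (a/d)² = 0.9772² = 0.954920.
Q̄ = (S₀/π) × 0.954920 × [bracket] = (2473/π) × 0.954920 × 1.003576 = 754.4 W/m².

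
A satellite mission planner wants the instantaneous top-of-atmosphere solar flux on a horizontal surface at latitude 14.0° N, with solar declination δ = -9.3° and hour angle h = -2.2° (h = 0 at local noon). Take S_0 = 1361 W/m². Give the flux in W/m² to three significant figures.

cos θ_z = sin ϕ sin δ + cos ϕ cos δ cos h = -0.039096 + 0.956836 = 0.917740.
Flux = S_0 · cos θ_z = 1361 × 0.917740 = 1249 W/m².

1.25e+03 W/m²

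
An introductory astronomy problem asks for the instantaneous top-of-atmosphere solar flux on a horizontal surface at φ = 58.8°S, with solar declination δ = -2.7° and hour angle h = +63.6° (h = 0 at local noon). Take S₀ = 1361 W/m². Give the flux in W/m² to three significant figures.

cos θ_z = sin φ sin δ + cos φ cos δ cos h = 0.040293 + 0.230077 = 0.270370.
Flux = S₀ · cos θ_z = 1361 × 0.270370 = 368.0 W/m².

368 W/m²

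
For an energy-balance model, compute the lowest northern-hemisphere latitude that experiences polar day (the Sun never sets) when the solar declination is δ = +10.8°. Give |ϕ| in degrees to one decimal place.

Polar day requires cos h₀ = −tan ϕ tan δ ≤ −1, i.e. tan ϕ tan δ ≥ 1.
The boundary is |tan ϕ| · |tan δ| = 1, so |ϕ| = 90° − |δ| = 90° − 10.8° = 79.2° in the northern hemisphere.

|ϕ| = 79.2°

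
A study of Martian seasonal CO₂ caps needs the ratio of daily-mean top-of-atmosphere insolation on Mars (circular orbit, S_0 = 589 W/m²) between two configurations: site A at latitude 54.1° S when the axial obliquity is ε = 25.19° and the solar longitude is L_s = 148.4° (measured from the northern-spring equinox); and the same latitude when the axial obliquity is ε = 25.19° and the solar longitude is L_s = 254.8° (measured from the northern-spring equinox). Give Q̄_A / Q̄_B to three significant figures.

Q̄_A / Q̄_B ≈ 0.272

— Configuration A (ϕ=-54.1°):
Solar declination: sin δ = sin ε · sin L_s = sin 25.19° × sin 148.4° = 0.22302, so δ = +12.886°.
cos h₀ = −tan(-54.1°) tan(+12.886°) = 0.3160, h₀ = 1.2492 rad.
Bracket: h₀ sin ϕ sin δ + cos ϕ cos δ sin h₀ = 1.2492×-0.81004×0.22302 + 0.58637×0.97481×0.94874 = -0.225674 + 0.542299 = 0.316625.
Q̄ = (S_0/π) × [bracket] = (589/π) × 0.316625 = 59.362 W/m².
— Configuration B (ϕ=-54.1°):
Solar declination: sin δ = sin ε · sin L_s = sin 25.19° × sin 254.8° = -0.41073, so δ = -24.251°.
cos h₀ = −tan(-54.1°) tan(-24.251°) = -0.6223, h₀ = 2.2425 rad.
Bracket: h₀ sin ϕ sin δ + cos ϕ cos δ sin h₀ = 2.2425×-0.81004×-0.41073 + 0.58637×0.91176×0.78276 = 0.746097 + 0.418486 = 1.164583.
Q̄ = (S_0/π) × [bracket] = (589/π) × 1.164583 = 218.34 W/m².
Ratio Q̄_A / Q̄_B = 59.362 / 218.34 = 0.2719.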